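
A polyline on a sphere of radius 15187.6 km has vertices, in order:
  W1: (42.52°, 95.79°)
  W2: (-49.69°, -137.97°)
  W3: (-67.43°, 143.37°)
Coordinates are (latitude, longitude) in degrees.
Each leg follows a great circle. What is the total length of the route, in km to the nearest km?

48779 km

Leg W1→W2: central angle 2.4935 rad, distance 37870.5 km.
Leg W2→W3: central angle 0.7182 rad, distance 10908.1 km.
Total: 37870.5 + 10908.1 ≈ 48779 km.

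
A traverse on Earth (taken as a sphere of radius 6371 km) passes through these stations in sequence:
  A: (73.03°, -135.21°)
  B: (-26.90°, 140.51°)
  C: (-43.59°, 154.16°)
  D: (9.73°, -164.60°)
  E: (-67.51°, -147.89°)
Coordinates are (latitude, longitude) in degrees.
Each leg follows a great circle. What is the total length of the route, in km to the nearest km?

30838 km

Leg A→B: central angle 1.9897 rad, distance 12676.6 km.
Leg B→C: central angle 0.3493 rad, distance 2225.1 km.
Leg C→D: central angle 1.1371 rad, distance 7244.2 km.
Leg D→E: central angle 1.3644 rad, distance 8692.5 km.
Total: 12676.6 + 2225.1 + 7244.2 + 8692.5 ≈ 30838 km.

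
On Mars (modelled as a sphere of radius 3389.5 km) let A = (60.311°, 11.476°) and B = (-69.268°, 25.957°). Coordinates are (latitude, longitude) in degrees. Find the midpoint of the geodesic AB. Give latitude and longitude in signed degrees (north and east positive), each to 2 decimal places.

-4.51°, 17.51°

The central angle between A and B is δ = 2.2688 rad.
With f = 0.5, the slerp weights are sin((1−f)δ)/sin δ = 1.1830 and sin(fδ)/sin δ = 1.1830.
Weighted sum of the unit vectors: (1.1830)·(0.4854,0.0985,0.8687) + (1.1830)·(0.3183,0.1549,-0.9352) = (0.9507, 0.2999, -0.0787).
Converting back: φ = atan2(z, √(x²+y²)) = -4.51°, λ = atan2(y, x) = 17.51°.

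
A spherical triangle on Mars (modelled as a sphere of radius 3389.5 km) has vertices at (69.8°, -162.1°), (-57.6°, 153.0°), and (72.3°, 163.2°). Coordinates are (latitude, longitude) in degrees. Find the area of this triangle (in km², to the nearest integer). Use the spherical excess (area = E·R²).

Side lengths (central angles): a = 2.2705, b = 0.1984, c = 2.2934 rad; semiperimeter s = 2.3812.
By l'Huilier's theorem, tan(E/4) = √[tan(s/2) tan((s−a)/2) tan((s−b)/2) tan((s−c)/2)], giving spherical excess E = 0.4311 rad.
Area = E·R² = 0.4311 × (3389.5)² ≈ 4953074 km².

4953074 km²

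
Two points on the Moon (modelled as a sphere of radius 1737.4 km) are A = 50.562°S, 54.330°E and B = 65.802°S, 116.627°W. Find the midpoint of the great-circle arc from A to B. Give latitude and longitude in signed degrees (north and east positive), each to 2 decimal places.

Central angle δ = 1.1070 rad. Interpolating on the sphere with fraction f = 0.5:
P = [sin((1−f)δ)·A + sin(fδ)·B] / sin δ = 0.5878·A + 0.5878·B in Cartesian coordinates,
giving P = (0.1097, 0.0880, -0.9901), i.e. latitude -81.91°, longitude 38.71°.

-81.91°, 38.71°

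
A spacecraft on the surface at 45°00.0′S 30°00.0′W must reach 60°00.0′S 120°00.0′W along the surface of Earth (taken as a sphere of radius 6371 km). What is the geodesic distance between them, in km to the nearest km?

5809 km

Let φ₁ = -0.7854 rad, φ₂ = -1.0472 rad, and Δλ = -1.5708 rad.
cos c = sin φ₁ sin φ₂ + cos φ₁ cos φ₂ cos Δλ = (-0.7071)(-0.8660) + (0.7071)(0.5000)(0.0000) = 0.61237,
so c = arccos(0.61237) = 0.91174 rad.
Distance = R·c = 6371 × 0.9117 ≈ 5809 km.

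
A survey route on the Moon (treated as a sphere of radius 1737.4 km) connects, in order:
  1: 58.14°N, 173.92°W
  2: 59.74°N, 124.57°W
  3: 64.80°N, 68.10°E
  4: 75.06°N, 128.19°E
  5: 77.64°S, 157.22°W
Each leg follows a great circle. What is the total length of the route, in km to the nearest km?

7885 km

Leg 1→2: central angle 0.4349 rad, distance 755.7 km.
Leg 2→3: central angle 0.9616 rad, distance 1670.7 km.
Leg 3→4: central angle 0.3792 rad, distance 658.8 km.
Leg 4→5: central angle 2.7629 rad, distance 4800.2 km.
Total: 755.7 + 1670.7 + 658.8 + 4800.2 ≈ 7885 km.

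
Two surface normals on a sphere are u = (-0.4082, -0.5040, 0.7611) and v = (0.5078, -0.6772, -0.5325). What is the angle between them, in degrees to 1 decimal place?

105.7°

u·v = -0.2713; |u| = 1.0000, |v| = 1.0000.
cos θ = (u·v)/(|u||v|) = -0.2713, so θ = 105.7°.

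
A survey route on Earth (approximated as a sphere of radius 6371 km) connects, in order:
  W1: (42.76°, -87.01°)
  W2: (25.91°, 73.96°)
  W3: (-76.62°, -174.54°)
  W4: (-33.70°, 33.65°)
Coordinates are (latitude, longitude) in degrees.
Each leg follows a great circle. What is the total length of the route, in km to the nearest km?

33080 km

Leg W1→W2: central angle 1.9046 rad, distance 12134.3 km.
Leg W2→W3: central angle 2.0960 rad, distance 13353.6 km.
Leg W3→W4: central angle 1.1917 rad, distance 7592.2 km.
Total: 12134.3 + 13353.6 + 7592.2 ≈ 33080 km.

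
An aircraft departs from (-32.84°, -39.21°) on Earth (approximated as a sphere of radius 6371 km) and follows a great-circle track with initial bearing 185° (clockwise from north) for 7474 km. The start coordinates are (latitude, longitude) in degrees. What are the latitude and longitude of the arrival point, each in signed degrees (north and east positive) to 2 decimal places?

-79.02°, 165.74°

Angular distance δ = d/R = 7474/6371 = 1.17313 rad; initial bearing θ = 3.2289 rad.
sin φ₂ = sin φ₁ cos δ + cos φ₁ sin δ cos θ = (-0.5423)(0.3873) + (0.8402)(0.9220)(-0.9962) = -0.9817, so φ₂ = -79.02°.
Δλ = atan2(sin θ sin δ cos φ₁, cos δ − sin φ₁ sin φ₂) = atan2(-0.0675, -0.1451) = -155.048°.
λ₂ = -39.210° − 155.048° = -194.26° → 165.74° after wrapping to (−180°, 180°].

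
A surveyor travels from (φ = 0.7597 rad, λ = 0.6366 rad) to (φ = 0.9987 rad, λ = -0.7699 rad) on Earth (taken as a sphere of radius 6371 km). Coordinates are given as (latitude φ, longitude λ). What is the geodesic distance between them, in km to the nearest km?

5556 km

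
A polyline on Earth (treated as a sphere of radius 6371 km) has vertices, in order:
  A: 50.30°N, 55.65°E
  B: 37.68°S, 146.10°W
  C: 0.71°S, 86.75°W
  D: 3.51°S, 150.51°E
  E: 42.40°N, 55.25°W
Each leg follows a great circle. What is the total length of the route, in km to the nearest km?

53731 km

Leg A→B: central angle 2.7930 rad, distance 17794.1 km.
Leg B→C: central angle 1.1472 rad, distance 7309.0 km.
Leg C→D: central angle 2.1401 rad, distance 13634.3 km.
Leg D→E: central angle 2.3534 rad, distance 14993.3 km.
Total: 17794.1 + 7309.0 + 13634.3 + 14993.3 ≈ 53731 km.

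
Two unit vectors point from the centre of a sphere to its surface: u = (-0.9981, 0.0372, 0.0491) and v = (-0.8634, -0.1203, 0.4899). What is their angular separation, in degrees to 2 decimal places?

28.19°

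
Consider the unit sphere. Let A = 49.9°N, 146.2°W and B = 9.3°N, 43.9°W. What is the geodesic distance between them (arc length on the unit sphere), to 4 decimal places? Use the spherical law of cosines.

1.5826

Let φ₁ = 0.8709 rad, φ₂ = 0.1623 rad, and Δλ = 1.7855 rad.
cos c = sin φ₁ sin φ₂ + cos φ₁ cos φ₂ cos Δλ = (0.7649)(0.1616) + (0.6441)(0.9869)(-0.2130) = -0.01180,
so c = arccos(-0.01180) = 1.58260 rad.
On the unit sphere the arc length equals the central angle: 1.5826.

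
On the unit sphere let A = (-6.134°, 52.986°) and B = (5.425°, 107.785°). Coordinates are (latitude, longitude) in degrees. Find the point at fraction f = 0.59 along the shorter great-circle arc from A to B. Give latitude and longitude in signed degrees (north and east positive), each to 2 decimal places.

0.68°, 85.32°

Central angle δ = 0.9758 rad. Interpolating on the sphere with fraction f = 0.59:
P = [sin((1−f)δ)·A + sin(fδ)·B] / sin δ = 0.4703·A + 0.6574·B in Cartesian coordinates,
giving P = (0.0816, 0.9966, 0.0119), i.e. latitude 0.68°, longitude 85.32°.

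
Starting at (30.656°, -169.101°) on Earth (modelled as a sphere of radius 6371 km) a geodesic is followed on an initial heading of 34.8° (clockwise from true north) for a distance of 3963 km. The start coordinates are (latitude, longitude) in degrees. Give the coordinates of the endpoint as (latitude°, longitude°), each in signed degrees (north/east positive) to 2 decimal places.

55.69°, -132.95°

Angular distance δ = d/R = 3963/6371 = 0.62204 rad; initial bearing θ = 0.6074 rad.
sin φ₂ = sin φ₁ cos δ + cos φ₁ sin δ cos θ = (0.5099)(0.8127) + (0.8602)(0.5827)(0.8211) = 0.8260, so φ₂ = 55.69°.
Δλ = atan2(sin θ sin δ cos φ₁, cos δ − sin φ₁ sin φ₂) = atan2(0.2861, 0.3915) = 36.153°.
λ₂ = -169.101° + 36.153° = -132.95°.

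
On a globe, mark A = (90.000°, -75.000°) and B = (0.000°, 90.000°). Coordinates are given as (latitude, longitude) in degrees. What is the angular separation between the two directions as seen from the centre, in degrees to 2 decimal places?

90.00°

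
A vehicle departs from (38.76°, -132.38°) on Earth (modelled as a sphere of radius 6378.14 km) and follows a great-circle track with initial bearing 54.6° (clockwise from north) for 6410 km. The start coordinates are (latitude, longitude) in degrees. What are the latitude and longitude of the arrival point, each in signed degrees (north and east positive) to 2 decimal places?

Angular distance δ = d/R = 6410/6378.14 = 1.00500 rad; initial bearing θ = 0.9529 rad.
sin φ₂ = sin φ₁ cos δ + cos φ₁ sin δ cos θ = (0.6261)(0.5361) + (0.7798)(0.8442)(0.5793) = 0.7169, so φ₂ = 45.80°.
Δλ = atan2(sin θ sin δ cos φ₁, cos δ − sin φ₁ sin φ₂) = atan2(0.5366, 0.0872) = 80.765°.
λ₂ = -132.380° + 80.765° = -51.62°.

45.80°, -51.62°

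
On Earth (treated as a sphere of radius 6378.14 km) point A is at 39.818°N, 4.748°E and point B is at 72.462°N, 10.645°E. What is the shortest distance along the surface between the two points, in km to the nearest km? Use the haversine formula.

3648 km

With latitudes φ₁ = 39.818°, φ₂ = 72.462° and longitude difference Δλ = 5.897°:
Haversine: a = sin²(Δφ/2) + cos φ₁ cos φ₂ sin²(Δλ/2) = 0.0790 + (0.7681)(0.3013)(0.0026) = 0.07959.
Central angle c = 2·arcsin(√a) = 0.57201 rad.
Distance = R·c = 6378.14 × 0.5720 ≈ 3648 km.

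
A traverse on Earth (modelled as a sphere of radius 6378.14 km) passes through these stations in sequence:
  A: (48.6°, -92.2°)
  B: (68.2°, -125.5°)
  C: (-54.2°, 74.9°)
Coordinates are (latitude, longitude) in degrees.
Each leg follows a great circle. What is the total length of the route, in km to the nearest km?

Leg A→B: central angle 0.4470 rad, distance 2851.2 km.
Leg B→C: central angle 2.8461 rad, distance 18153.1 km.
Total: 2851.2 + 18153.1 ≈ 21004 km.

21004 km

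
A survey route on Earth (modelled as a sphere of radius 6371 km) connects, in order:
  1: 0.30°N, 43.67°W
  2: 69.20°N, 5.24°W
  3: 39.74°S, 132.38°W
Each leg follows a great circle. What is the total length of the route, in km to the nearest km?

Leg 1→2: central angle 1.2838 rad, distance 8179.1 km.
Leg 2→3: central angle 2.4380 rad, distance 15532.3 km.
Total: 8179.1 + 15532.3 ≈ 23711 km.

23711 km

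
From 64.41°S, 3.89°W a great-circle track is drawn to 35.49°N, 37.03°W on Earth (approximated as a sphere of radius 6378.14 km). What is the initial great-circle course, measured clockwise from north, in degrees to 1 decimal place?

332.8°

Δλ = -33.140° = -0.5784 rad.
y = sin Δλ · cos φ₂ = (-0.5467)(0.8142) = -0.4451
x = cos φ₁ sin φ₂ − sin φ₁ cos φ₂ cos Δλ = (0.4319)(0.5806) − (-0.9019)(0.8142)(0.8373) = 0.8657
θ = atan2(y, x) = -27.21°; adding 360° gives 332.8°.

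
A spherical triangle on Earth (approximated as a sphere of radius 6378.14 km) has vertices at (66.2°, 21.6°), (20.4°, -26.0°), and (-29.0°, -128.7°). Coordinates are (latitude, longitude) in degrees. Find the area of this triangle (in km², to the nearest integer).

68788172 km²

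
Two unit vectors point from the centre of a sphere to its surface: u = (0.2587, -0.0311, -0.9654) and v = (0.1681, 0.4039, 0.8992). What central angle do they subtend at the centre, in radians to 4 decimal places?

2.5630 rad

u·v = -0.8372; |u| = 0.9999, |v| = 1.0000.
cos θ = (u·v)/(|u||v|) = -0.8372, so θ = 2.5630 rad.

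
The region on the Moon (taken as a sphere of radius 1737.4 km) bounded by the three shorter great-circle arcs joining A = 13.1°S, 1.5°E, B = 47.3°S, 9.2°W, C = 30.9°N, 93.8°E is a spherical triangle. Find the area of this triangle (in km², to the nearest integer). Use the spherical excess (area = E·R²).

2111816 km²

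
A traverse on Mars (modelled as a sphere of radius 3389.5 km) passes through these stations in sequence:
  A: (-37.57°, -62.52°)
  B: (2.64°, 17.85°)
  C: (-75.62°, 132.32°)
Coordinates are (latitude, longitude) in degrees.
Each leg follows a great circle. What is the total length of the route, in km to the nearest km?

10795 km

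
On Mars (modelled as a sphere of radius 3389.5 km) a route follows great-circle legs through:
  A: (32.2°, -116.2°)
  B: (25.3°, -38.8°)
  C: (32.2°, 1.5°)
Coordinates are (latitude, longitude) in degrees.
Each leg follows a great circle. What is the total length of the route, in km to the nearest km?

6066 km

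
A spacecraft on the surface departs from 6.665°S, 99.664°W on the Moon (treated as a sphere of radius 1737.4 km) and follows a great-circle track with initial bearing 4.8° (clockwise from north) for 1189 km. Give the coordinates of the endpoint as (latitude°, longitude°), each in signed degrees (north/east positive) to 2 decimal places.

32.40°, -96.07°

Angular distance δ = d/R = 1189/1737.4 = 0.68436 rad; initial bearing θ = 0.0838 rad.
sin φ₂ = sin φ₁ cos δ + cos φ₁ sin δ cos θ = (-0.1161)(0.7748) + (0.9932)(0.6322)(0.9965) = 0.5358, so φ₂ = 32.40°.
Δλ = atan2(sin θ sin δ cos φ₁, cos δ − sin φ₁ sin φ₂) = atan2(0.0525, 0.8370) = 3.592°.
λ₂ = -99.664° + 3.592° = -96.07°.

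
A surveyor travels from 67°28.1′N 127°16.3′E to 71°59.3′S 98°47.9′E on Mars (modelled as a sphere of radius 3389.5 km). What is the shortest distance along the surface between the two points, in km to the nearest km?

With latitudes φ₁ = 67.468°, φ₂ = -71.988° and longitude difference Δλ = -28.473°:
cos c = sin φ₁ sin φ₂ + cos φ₁ cos φ₂ cos Δλ = (0.9237)(-0.9510) + (0.3832)(0.3092)(0.8790) = -0.77425,
so c = arccos(-0.77425) = 2.45632 rad.
Distance = R·c = 3389.5 × 2.4563 ≈ 8326 km.

8326 km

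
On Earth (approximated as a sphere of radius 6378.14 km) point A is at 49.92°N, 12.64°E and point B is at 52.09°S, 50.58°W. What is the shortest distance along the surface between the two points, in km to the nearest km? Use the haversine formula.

12822 km

Let φ₁ = 0.8713 rad, φ₂ = -0.9091 rad, and Δλ = -1.1034 rad.
Haversine: a = sin²(Δφ/2) + cos φ₁ cos φ₂ sin²(Δλ/2) = 0.6040 + (0.6439)(0.6144)(0.2747) = 0.71272.
Central angle c = 2·arcsin(√a) = 2.01024 rad.
Distance = R·c = 6378.14 × 2.0102 ≈ 12822 km.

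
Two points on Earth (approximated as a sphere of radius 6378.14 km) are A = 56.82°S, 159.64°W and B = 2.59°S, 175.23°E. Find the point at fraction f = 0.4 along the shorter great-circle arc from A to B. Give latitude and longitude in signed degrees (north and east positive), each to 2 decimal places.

Central angle δ = 1.0089 rad. Interpolating on the sphere with fraction f = 0.4:
P = [sin((1−f)δ)·A + sin(fδ)·B] / sin δ = 0.6724·A + 0.4640·B in Cartesian coordinates,
giving P = (-0.8070, -0.0895, -0.5838), i.e. latitude -35.72°, longitude -173.67°.

-35.72°, -173.67°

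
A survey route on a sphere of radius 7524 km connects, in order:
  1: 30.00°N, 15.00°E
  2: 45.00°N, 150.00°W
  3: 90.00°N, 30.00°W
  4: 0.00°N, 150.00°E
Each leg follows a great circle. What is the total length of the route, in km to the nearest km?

Leg 1→2: central angle 1.8111 rad, distance 13626.4 km.
Leg 2→3: central angle 0.7854 rad, distance 5909.3 km.
Leg 3→4: central angle 1.5708 rad, distance 11818.7 km.
Total: 13626.4 + 5909.3 + 11818.7 ≈ 31354 km.

31354 km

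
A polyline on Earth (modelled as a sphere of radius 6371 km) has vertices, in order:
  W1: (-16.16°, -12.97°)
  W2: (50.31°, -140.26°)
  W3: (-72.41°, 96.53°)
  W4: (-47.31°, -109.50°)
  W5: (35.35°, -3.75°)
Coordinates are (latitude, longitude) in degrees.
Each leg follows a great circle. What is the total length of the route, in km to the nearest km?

50810 km

Leg W1→W2: central angle 2.1967 rad, distance 13994.9 km.
Leg W2→W3: central angle 2.5667 rad, distance 16352.3 km.
Leg W3→W4: central angle 1.0280 rad, distance 6549.3 km.
Leg W4→W5: central angle 2.1839 rad, distance 13913.4 km.
Total: 13994.9 + 16352.3 + 6549.3 + 13913.4 ≈ 50810 km.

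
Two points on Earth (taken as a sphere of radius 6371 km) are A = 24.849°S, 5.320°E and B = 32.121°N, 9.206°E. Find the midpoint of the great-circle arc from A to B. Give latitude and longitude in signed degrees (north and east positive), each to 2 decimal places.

3.64°, 7.20°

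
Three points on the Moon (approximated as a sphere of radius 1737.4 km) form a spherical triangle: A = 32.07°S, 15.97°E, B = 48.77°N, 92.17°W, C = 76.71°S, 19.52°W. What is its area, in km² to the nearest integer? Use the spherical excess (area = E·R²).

5440908 km²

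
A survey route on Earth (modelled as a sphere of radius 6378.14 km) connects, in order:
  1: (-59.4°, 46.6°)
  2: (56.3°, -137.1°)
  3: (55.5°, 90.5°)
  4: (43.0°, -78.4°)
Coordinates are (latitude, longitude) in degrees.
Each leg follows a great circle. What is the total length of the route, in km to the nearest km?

Leg 1→2: central angle 3.0775 rad, distance 19628.8 km.
Leg 2→3: central angle 1.0773 rad, distance 6871.1 km.
Leg 3→4: central angle 1.4146 rad, distance 9022.5 km.
Total: 19628.8 + 6871.1 + 9022.5 ≈ 35522 km.

35522 km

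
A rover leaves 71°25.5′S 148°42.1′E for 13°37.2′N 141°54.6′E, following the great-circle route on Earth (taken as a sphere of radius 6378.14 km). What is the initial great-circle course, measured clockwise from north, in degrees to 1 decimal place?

353.4°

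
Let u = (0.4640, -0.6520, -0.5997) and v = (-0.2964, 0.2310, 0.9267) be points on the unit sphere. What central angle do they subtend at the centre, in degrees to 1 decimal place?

u·v = -0.8439; |u| = 1.0000, |v| = 1.0000.
cos θ = (u·v)/(|u||v|) = -0.8439, so θ = 147.6°.

147.6°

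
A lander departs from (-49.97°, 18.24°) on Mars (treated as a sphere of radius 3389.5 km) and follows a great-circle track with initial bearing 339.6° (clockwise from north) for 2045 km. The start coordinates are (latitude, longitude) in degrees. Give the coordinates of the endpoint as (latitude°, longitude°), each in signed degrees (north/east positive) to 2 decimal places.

-16.77°, 6.32°

Angular distance δ = d/R = 2045/3389.5 = 0.60333 rad; initial bearing θ = 5.9271 rad.
sin φ₂ = sin φ₁ cos δ + cos φ₁ sin δ cos θ = (-0.7657)(0.8234) + (0.6432)(0.5674)(0.9373) = -0.2885, so φ₂ = -16.77°.
Δλ = atan2(sin θ sin δ cos φ₁, cos δ − sin φ₁ sin φ₂) = atan2(-0.1272, 0.6026) = -11.921°.
λ₂ = 18.240° − 11.921° = 6.32°.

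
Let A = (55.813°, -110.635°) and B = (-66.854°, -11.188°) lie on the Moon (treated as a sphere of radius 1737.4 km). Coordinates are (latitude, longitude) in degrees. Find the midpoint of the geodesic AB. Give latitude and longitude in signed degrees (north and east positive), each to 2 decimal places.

Central angle δ = 2.4929 rad. Interpolating on the sphere with fraction f = 0.5:
P = [sin((1−f)δ)·A + sin(fδ)·B] / sin δ = 1.5689·A + 1.5689·B in Cartesian coordinates,
giving P = (0.2943, -0.9447, -0.1448), i.e. latitude -8.33°, longitude -72.70°.

-8.33°, -72.70°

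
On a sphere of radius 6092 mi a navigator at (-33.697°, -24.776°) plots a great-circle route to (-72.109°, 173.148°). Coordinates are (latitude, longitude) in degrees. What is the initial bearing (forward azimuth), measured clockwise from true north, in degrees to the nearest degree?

186°

Δλ = -162.076° = -2.8288 rad.
y = sin Δλ · cos φ₂ = (-0.3078)(0.3072) = -0.0945
x = cos φ₁ sin φ₂ − sin φ₁ cos φ₂ cos Δλ = (0.8320)(-0.9516) − (-0.5548)(0.3072)(-0.9515) = -0.9539
θ = atan2(y, x) = -174.34°; adding 360° gives 186°.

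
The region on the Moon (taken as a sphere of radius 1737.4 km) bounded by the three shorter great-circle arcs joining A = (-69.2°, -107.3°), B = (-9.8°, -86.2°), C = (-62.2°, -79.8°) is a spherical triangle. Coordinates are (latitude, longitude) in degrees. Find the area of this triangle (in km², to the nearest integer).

287801 km²

Side lengths (central angles): a = 0.9182, b = 0.2293, c = 1.0638 rad; semiperimeter s = 1.1056.
By l'Huilier's theorem, tan(E/4) = √[tan(s/2) tan((s−a)/2) tan((s−b)/2) tan((s−c)/2)], giving spherical excess E = 0.0953 rad.
Area = E·R² = 0.0953 × (1737.4)² ≈ 287801 km².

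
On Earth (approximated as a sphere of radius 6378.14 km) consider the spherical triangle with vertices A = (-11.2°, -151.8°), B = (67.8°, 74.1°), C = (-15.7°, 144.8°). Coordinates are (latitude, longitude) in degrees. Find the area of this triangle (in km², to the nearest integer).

58140948 km²

Side lengths (central angles): a = 1.7015, b = 1.0754, c = 2.0239 rad; semiperimeter s = 2.4004.
By l'Huilier's theorem, tan(E/4) = √[tan(s/2) tan((s−a)/2) tan((s−b)/2) tan((s−c)/2)], giving spherical excess E = 1.4292 rad.
Area = E·R² = 1.4292 × (6378.14)² ≈ 58140948 km².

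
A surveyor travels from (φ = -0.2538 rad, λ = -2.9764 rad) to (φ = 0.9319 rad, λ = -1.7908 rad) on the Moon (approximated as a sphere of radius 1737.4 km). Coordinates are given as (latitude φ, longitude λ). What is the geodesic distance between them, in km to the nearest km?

2702 km

Let φ₁ = -0.2538 rad, φ₂ = 0.9319 rad, and Δλ = 1.1856 rad.
cos c = sin φ₁ sin φ₂ + cos φ₁ cos φ₂ cos Δλ = (-0.2511)(0.8028) + (0.9680)(0.5963)(0.3757) = 0.01532,
so c = arccos(0.01532) = 1.55547 rad.
Distance = R·c = 1737.4 × 1.5555 ≈ 2702 km.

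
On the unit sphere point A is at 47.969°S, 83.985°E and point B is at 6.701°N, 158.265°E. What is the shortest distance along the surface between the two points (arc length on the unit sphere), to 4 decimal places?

In radians: φ₁ = -0.8372, φ₂ = 0.1170, Δλ = 74.280° = 1.2964 rad.
cos c = sin φ₁ sin φ₂ + cos φ₁ cos φ₂ cos Δλ = (-0.7428)(0.1167) + (0.6695)(0.9932)(0.2709) = 0.09349,
so c = arccos(0.09349) = 1.47717 rad.
On the unit sphere the arc length equals the central angle: 1.4772.

1.4772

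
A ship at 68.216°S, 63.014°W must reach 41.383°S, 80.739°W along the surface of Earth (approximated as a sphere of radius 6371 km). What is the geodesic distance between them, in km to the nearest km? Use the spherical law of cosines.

Let φ₁ = -1.1906 rad, φ₂ = -0.7223 rad, and Δλ = -0.3094 rad.
cos c = sin φ₁ sin φ₂ + cos φ₁ cos φ₂ cos Δλ = (-0.9286)(-0.6611) + (0.3711)(0.7503)(0.9525) = 0.87911,
so c = arccos(0.87911) = 0.49681 rad.
Distance = R·c = 6371 × 0.4968 ≈ 3165 km.

3165 km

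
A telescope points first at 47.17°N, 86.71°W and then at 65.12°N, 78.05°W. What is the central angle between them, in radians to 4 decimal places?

0.3237 rad

With latitudes φ₁ = 47.170°, φ₂ = 65.120° and longitude difference Δλ = 8.660°:
Haversine: a = sin²(Δφ/2) + cos φ₁ cos φ₂ sin²(Δλ/2) = 0.0243 + (0.6798)(0.4207)(0.0057) = 0.02597.
Central angle c = 2·arcsin(√a) = 0.32370 rad.
So the angular separation is 0.3237 rad.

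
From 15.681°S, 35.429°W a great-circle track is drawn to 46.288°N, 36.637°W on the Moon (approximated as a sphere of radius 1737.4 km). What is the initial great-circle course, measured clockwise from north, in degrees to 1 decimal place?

With φ₁ = -0.2737, φ₂ = 0.8079, Δλ = -0.0211 rad, the forward-azimuth formula gives
θ = atan2( sin Δλ cos φ₂ , cos φ₁ sin φ₂ − sin φ₁ cos φ₂ cos Δλ ) = atan2(-0.0146, 0.8827) = -0.95°.
Adding 360° brings this into [0°, 360°): 359.1°.

359.1°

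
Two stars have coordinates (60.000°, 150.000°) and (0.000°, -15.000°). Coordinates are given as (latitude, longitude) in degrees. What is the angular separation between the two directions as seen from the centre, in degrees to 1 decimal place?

118.9°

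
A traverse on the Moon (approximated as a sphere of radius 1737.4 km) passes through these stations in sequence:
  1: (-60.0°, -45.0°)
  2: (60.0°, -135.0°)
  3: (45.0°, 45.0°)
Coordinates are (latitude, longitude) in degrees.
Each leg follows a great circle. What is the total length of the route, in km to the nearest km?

6477 km

Leg 1→2: central angle 2.4189 rad, distance 4202.5 km.
Leg 2→3: central angle 1.3090 rad, distance 2274.3 km.
Total: 4202.5 + 2274.3 ≈ 6477 km.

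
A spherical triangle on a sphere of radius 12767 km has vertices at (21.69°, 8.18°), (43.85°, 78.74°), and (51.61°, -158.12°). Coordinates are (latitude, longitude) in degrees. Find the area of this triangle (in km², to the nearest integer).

Side lengths (central angles): a = 1.2680, b = 1.8452, c = 1.0712 rad; semiperimeter s = 2.0922.
By l'Huilier's theorem, tan(E/4) = √[tan(s/2) tan((s−a)/2) tan((s−b)/2) tan((s−c)/2)], giving spherical excess E = 0.9010 rad.
Area = E·R² = 0.9010 × (12767)² ≈ 146860623 km².

146860623 km²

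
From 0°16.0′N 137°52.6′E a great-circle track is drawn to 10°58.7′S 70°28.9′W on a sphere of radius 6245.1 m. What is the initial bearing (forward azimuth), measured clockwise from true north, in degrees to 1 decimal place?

With φ₁ = 0.0047, φ₂ = -0.1916, Δλ = 2.6466 rad, the forward-azimuth formula gives
θ = atan2( sin Δλ cos φ₂ , cos φ₁ sin φ₂ − sin φ₁ cos φ₂ cos Δλ ) = atan2(0.4663, -0.1864) = 111.79°.
So the initial bearing is 111.8°.

111.8°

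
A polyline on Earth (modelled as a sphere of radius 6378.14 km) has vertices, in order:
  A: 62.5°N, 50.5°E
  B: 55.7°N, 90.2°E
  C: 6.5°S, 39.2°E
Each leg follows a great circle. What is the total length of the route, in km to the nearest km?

10698 km

Leg A→B: central angle 0.3682 rad, distance 2348.7 km.
Leg B→C: central angle 1.3090 rad, distance 8348.8 km.
Total: 2348.7 + 8348.8 ≈ 10698 km.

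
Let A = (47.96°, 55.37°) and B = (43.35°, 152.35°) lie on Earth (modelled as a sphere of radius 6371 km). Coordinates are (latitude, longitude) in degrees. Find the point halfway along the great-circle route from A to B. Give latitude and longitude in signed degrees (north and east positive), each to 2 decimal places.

57.04°, 106.52°

The central angle between A and B is δ = 1.1033 rad.
With f = 0.5, the slerp weights are sin((1−f)δ)/sin δ = 0.5871 and sin(fδ)/sin δ = 0.5871.
Weighted sum of the unit vectors: (0.5871)·(0.3805,0.5510,0.7427) + (0.5871)·(-0.6441,0.3375,0.6865) = (-0.1547, 0.5216, 0.8390).
Converting back: φ = atan2(z, √(x²+y²)) = 57.04°, λ = atan2(y, x) = 106.52°.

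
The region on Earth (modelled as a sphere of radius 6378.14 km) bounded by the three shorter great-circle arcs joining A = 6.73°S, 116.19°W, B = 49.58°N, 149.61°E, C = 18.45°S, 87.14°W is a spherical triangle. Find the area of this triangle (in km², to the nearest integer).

14421100 km²

Side lengths (central angles): a = 2.1873, b = 0.5343, c = 1.7076 rad; semiperimeter s = 2.2146.
By l'Huilier's theorem, tan(E/4) = √[tan(s/2) tan((s−a)/2) tan((s−b)/2) tan((s−c)/2)], giving spherical excess E = 0.3545 rad.
Area = E·R² = 0.3545 × (6378.14)² ≈ 14421100 km².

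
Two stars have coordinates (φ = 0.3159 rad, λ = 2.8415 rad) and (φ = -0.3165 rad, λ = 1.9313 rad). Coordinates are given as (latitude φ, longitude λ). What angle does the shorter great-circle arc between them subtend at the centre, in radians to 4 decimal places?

1.0955 rad

In radians: φ₁ = 0.3159, φ₂ = -0.3165, Δλ = -52.151° = -0.9102 rad.
Haversine: a = sin²(Δφ/2) + cos φ₁ cos φ₂ sin²(Δλ/2) = 0.0967 + (0.9505)(0.9503)(0.1932) = 0.27122.
Central angle c = 2·arcsin(√a) = 1.09554 rad.
So the angular separation is 1.0955 rad.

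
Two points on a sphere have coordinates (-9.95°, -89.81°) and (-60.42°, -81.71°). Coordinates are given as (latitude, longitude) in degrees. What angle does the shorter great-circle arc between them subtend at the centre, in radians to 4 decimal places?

0.8871 rad

In radians: φ₁ = -0.1737, φ₂ = -1.0545, Δλ = 8.100° = 0.1414 rad.
cos c = sin φ₁ sin φ₂ + cos φ₁ cos φ₂ cos Δλ = (-0.1728)(-0.8697) + (0.9850)(0.4936)(0.9900) = 0.63163,
so c = arccos(0.63163) = 0.88714 rad.
So the angular separation is 0.8871 rad.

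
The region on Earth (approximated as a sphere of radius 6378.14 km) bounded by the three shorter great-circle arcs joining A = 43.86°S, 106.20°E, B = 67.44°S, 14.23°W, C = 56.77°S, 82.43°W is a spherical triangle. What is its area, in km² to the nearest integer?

12384477 km²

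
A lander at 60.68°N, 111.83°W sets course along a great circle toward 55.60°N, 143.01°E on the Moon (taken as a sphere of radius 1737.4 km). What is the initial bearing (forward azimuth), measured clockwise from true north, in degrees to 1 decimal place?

314.3°

Δλ = -105.160° = -1.8354 rad.
y = sin Δλ · cos φ₂ = (-0.9652)(0.5650) = -0.5453
x = cos φ₁ sin φ₂ − sin φ₁ cos φ₂ cos Δλ = (0.4897)(0.8251) − (0.8719)(0.5650)(-0.2615) = 0.5329
θ = atan2(y, x) = -45.66°; adding 360° gives 314.3°.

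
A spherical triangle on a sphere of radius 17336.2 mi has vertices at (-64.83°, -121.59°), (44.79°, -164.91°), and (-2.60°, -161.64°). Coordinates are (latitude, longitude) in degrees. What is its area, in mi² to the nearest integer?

Side lengths (central angles): a = 0.8287, b = 1.1958, c = 2.0021 rad; semiperimeter s = 2.0133.
By l'Huilier's theorem, tan(E/4) = √[tan(s/2) tan((s−a)/2) tan((s−b)/2) tan((s−c)/2)], giving spherical excess E = 0.2030 rad.
Area = E·R² = 0.2030 × (17336.2)² ≈ 61002710 mi².

61002710 mi²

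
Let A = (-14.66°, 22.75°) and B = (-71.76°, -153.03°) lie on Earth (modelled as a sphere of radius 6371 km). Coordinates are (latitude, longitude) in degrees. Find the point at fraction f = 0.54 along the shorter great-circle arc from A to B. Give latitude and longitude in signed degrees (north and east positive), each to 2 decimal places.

Central angle δ = 1.6325 rad. Interpolating on the sphere with fraction f = 0.54:
P = [sin((1−f)δ)·A + sin(fδ)·B] / sin δ = 0.6836·A + 0.7732·B in Cartesian coordinates,
giving P = (0.3942, 0.1460, -0.9073), i.e. latitude -65.14°, longitude 20.32°.

-65.14°, 20.32°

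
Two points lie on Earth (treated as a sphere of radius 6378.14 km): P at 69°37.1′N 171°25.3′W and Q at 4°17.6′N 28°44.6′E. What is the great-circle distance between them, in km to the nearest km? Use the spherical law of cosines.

11669 km

Let φ₁ = 1.2151 rad, φ₂ = 0.0749 rad, and Δλ = -2.7896 rad.
cos c = sin φ₁ sin φ₂ + cos φ₁ cos φ₂ cos Δλ = (0.9374)(0.0749) + (0.3483)(0.9972)(-0.9387) = -0.25583,
so c = arccos(-0.25583) = 1.82950 rad.
Distance = R·c = 6378.14 × 1.8295 ≈ 11669 km.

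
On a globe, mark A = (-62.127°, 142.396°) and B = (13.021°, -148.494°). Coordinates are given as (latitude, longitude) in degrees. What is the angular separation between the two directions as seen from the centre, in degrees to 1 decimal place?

92.1°

Let φ₁ = -1.0843 rad, φ₂ = 0.2273 rad, and Δλ = 1.2062 rad.
cos c = sin φ₁ sin φ₂ + cos φ₁ cos φ₂ cos Δλ = (-0.8840)(0.2253) + (0.4675)(0.9743)(0.3566) = -0.03675,
so c = arccos(-0.03675) = 1.60756 rad.
So the angular separation is 92.1°.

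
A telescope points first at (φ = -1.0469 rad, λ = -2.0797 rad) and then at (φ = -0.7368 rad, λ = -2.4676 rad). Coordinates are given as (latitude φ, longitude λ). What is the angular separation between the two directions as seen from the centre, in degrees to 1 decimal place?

22.4°

Let φ₁ = -1.0469 rad, φ₂ = -0.7368 rad, and Δλ = -0.3879 rad.
Haversine: a = sin²(Δφ/2) + cos φ₁ cos φ₂ sin²(Δλ/2) = 0.0238 + (0.5003)(0.7406)(0.0371) = 0.03761.
Central angle c = 2·arcsin(√a) = 0.39035 rad.
So the angular separation is 22.4°.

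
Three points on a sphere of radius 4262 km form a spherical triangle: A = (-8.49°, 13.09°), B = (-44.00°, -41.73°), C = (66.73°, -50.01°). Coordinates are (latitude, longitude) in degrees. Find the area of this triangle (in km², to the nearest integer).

20776018 km²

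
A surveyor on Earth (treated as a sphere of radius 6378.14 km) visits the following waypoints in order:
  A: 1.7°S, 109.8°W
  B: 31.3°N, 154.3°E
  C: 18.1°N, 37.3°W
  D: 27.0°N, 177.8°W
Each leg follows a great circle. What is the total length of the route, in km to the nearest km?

38529 km

Leg A→B: central angle 1.6742 rad, distance 10678.2 km.
Leg B→C: central angle 2.2578 rad, distance 14400.3 km.
Leg C→D: central angle 2.1088 rad, distance 13450.5 km.
Total: 10678.2 + 14400.3 + 13450.5 ≈ 38529 km.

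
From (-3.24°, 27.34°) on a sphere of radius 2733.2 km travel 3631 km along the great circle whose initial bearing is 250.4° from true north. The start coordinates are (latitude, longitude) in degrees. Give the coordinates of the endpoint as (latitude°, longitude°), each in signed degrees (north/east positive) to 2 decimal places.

Angular distance δ = d/R = 3631/2733.2 = 1.32848 rad; initial bearing θ = 4.3703 rad.
sin φ₂ = sin φ₁ cos δ + cos φ₁ sin δ cos θ = (-0.0565)(0.2400) + (0.9984)(0.9708)(-0.3355) = -0.3387, so φ₂ = -19.80°.
Δλ = atan2(sin θ sin δ cos φ₁, cos δ − sin φ₁ sin φ₂) = atan2(-0.9131, 0.2208) = -76.405°.
λ₂ = 27.340° − 76.405° = -49.07°.

-19.80°, -49.07°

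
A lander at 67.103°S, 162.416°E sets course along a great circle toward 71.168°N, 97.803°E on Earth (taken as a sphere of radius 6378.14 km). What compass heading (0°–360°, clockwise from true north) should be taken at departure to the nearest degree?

330°

Δλ = -64.613° = -1.1277 rad.
y = sin Δλ · cos φ₂ = (-0.9034)(0.3228) = -0.2916
x = cos φ₁ sin φ₂ − sin φ₁ cos φ₂ cos Δλ = (0.3891)(0.9465) − (-0.9212)(0.3228)(0.4287) = 0.4957
θ = atan2(y, x) = -30.47°; adding 360° gives 330°.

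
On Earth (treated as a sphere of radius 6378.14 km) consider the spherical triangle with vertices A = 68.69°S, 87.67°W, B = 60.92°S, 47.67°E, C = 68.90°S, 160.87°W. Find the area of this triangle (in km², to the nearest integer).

7551043 km²

Side lengths (central angles): a = 0.8478, b = 0.4347, c = 0.8113 rad; semiperimeter s = 1.0469.
By l'Huilier's theorem, tan(E/4) = √[tan(s/2) tan((s−a)/2) tan((s−b)/2) tan((s−c)/2)], giving spherical excess E = 0.1856 rad.
Area = E·R² = 0.1856 × (6378.14)² ≈ 7551043 km².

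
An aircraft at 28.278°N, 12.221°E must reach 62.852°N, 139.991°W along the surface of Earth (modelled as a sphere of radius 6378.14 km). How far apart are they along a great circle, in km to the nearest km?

In radians: φ₁ = 0.4935, φ₂ = 1.0970, Δλ = -152.212° = -2.6566 rad.
Haversine: a = sin²(Δφ/2) + cos φ₁ cos φ₂ sin²(Δλ/2) = 0.0883 + (0.8807)(0.4563)(0.9423) = 0.46697.
Central angle c = 2·arcsin(√a) = 1.50469 rad.
Distance = R·c = 6378.14 × 1.5047 ≈ 9597 km.

9597 km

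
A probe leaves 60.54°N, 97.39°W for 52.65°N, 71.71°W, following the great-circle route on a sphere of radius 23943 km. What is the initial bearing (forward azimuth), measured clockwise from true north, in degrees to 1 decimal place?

Δλ = 25.680° = 0.4482 rad.
y = sin Δλ · cos φ₂ = (0.4333)(0.6067) = 0.2629
x = cos φ₁ sin φ₂ − sin φ₁ cos φ₂ cos Δλ = (0.4918)(0.7949) − (0.8707)(0.6067)(0.9012) = -0.0851
θ = atan2(y, x) = 107.94°, so the bearing is 107.9°.

107.9°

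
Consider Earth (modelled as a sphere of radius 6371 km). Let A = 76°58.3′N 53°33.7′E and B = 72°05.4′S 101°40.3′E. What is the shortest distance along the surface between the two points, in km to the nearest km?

In radians: φ₁ = 1.3434, φ₂ = -1.2582, Δλ = 48.110° = 0.8397 rad.
cos c = sin φ₁ sin φ₂ + cos φ₁ cos φ₂ cos Δλ = (0.9743)(-0.9515) + (0.2254)(0.3075)(0.6677) = -0.88076,
so c = arccos(-0.88076) = 2.64826 rad.
Distance = R·c = 6371 × 2.6483 ≈ 16872 km.

16872 km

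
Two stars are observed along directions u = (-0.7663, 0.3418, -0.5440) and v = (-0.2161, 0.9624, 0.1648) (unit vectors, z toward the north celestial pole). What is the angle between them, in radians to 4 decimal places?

u·v = 0.4049; |u| = 1.0000, |v| = 1.0000.
cos θ = (u·v)/(|u||v|) = 0.4049, so θ = 1.1539 rad.

1.1539 rad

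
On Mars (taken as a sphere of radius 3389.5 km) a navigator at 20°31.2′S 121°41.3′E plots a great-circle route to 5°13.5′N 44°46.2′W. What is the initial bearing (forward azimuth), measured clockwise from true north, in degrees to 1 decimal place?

With φ₁ = -0.3581, φ₂ = 0.0912, Δλ = -2.9052 rad, the forward-azimuth formula gives
θ = atan2( sin Δλ cos φ₂ , cos φ₁ sin φ₂ − sin φ₁ cos φ₂ cos Δλ ) = atan2(-0.2332, -0.2541) = -137.46°.
Adding 360° brings this into [0°, 360°): 222.5°.

222.5°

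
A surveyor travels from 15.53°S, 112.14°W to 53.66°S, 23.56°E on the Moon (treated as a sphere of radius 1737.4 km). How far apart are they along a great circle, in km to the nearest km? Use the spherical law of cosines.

Let φ₁ = -0.2710 rad, φ₂ = -0.9365 rad, and Δλ = 2.3684 rad.
cos c = sin φ₁ sin φ₂ + cos φ₁ cos φ₂ cos Δλ = (-0.2677)(-0.8055) + (0.9635)(0.5926)(-0.7157) = -0.19295,
so c = arccos(-0.19295) = 1.76496 rad.
Distance = R·c = 1737.4 × 1.7650 ≈ 3066 km.

3066 km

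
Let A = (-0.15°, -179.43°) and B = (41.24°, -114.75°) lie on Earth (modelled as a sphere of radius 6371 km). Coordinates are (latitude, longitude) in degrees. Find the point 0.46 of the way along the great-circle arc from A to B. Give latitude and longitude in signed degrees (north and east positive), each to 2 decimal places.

The central angle between A and B is δ = 1.2452 rad.
With f = 0.46, the slerp weights are sin((1−f)δ)/sin δ = 0.6574 and sin(fδ)/sin δ = 0.5720.
Weighted sum of the unit vectors: (0.6574)·(-0.9999,-0.0099,-0.0026) + (0.5720)·(-0.3148,-0.6829,0.6592) = (-0.8375, -0.3972, 0.3754).
Converting back: φ = atan2(z, √(x²+y²)) = 22.05°, λ = atan2(y, x) = -154.63°.

22.05°, -154.63°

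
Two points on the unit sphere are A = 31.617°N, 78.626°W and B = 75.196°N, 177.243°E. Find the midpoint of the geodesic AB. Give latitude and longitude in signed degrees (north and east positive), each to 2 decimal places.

60.98°, -96.06°

The central angle between A and B is δ = 1.0999 rad.
With f = 0.5, the slerp weights are sin((1−f)δ)/sin δ = 0.5865 and sin(fδ)/sin δ = 0.5865.
Weighted sum of the unit vectors: (0.5865)·(0.1679,-0.8348,0.5242) + (0.5865)·(-0.2552,0.0123,0.9668) = (-0.0512, -0.4824, 0.8745).
Converting back: φ = atan2(z, √(x²+y²)) = 60.98°, λ = atan2(y, x) = -96.06°.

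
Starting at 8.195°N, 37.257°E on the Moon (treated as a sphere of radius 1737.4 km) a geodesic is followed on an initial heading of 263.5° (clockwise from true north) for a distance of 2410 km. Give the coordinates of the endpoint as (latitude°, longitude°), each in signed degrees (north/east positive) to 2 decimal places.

-4.83°, -41.36°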